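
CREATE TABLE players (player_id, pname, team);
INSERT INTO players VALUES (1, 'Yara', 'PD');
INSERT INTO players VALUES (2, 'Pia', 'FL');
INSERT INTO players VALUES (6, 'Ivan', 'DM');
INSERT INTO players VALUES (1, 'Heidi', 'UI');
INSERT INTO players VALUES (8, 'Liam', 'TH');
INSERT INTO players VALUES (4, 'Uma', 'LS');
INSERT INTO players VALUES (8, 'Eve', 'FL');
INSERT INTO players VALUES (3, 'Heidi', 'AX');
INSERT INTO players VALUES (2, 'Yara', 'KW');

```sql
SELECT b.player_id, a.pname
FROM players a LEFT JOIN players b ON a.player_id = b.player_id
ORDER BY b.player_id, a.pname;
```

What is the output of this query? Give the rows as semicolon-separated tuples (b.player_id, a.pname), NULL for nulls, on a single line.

LEFT JOIN keeps every row from `players a`; unmatched rows get NULL for `players b`'s columns.
Matching on a.player_id = b.player_id.
- player_id=1: 2 matching b row(s), so 2 row(s) emitted.
- player_id=2: 2 matching b row(s), so 2 row(s) emitted.
- player_id=6: 1 matching b row(s), so 1 row(s) emitted.
- player_id=1: 2 matching b row(s), so 2 row(s) emitted.
- player_id=8: 2 matching b row(s), so 2 row(s) emitted.
- player_id=4: 1 matching b row(s), so 1 row(s) emitted.
- player_id=8: 2 matching b row(s), so 2 row(s) emitted.
- player_id=3: 1 matching b row(s), so 1 row(s) emitted.
- player_id=2: 2 matching b row(s), so 2 row(s) emitted.

(1, Heidi); (1, Heidi); (1, Yara); (1, Yara); (2, Pia); (2, Pia); (2, Yara); (2, Yara); (3, Heidi); (4, Uma); (6, Ivan); (8, Eve); (8, Eve); (8, Liam); (8, Liam)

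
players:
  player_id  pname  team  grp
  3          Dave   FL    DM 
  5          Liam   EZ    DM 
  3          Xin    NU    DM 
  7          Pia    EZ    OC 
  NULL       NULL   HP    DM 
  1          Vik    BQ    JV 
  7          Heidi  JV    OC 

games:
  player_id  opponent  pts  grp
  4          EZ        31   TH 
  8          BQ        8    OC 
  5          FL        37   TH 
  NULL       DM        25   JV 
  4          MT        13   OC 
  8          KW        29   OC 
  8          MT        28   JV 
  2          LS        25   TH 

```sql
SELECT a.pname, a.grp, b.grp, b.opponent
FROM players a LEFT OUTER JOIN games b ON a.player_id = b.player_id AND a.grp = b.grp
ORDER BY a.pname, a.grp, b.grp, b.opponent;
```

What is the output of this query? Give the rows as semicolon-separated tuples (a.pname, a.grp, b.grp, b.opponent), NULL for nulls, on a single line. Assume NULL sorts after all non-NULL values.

(Dave, DM, NULL, NULL); (Heidi, OC, NULL, NULL); (Liam, DM, NULL, NULL); (Pia, OC, NULL, NULL); (Vik, JV, NULL, NULL); (Xin, DM, NULL, NULL); (NULL, DM, NULL, NULL)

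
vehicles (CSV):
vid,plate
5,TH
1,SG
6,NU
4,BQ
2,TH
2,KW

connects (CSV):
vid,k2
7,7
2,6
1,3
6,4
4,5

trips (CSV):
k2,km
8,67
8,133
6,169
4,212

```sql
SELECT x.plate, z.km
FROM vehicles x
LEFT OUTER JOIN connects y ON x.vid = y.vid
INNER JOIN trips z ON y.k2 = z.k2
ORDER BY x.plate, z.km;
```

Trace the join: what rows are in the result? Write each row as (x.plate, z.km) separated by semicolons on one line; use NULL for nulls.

(KW, 169); (NU, 212); (TH, 169)

Step 1 — x LEFT JOIN y on vid → 6 row(s).
Then INNER JOIN `trips z` on k2: keep only rows whose y.k2 appears in z.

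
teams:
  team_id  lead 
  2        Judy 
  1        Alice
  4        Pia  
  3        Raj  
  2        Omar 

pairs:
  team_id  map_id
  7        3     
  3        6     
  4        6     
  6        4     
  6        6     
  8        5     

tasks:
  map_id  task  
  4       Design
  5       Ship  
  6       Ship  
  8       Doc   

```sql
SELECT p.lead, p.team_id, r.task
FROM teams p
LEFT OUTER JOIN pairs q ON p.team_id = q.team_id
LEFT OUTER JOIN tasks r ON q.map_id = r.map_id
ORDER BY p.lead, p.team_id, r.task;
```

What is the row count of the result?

5

Joins associate left-to-right: teams LEFT JOIN pairs on team_id gives 5 intermediate row(s).
Then LEFT JOIN `tasks r` on map_id: each of those 5 rows is kept; rows whose q.map_id has no match in r get NULL for r's columns.
Result: 5 row(s).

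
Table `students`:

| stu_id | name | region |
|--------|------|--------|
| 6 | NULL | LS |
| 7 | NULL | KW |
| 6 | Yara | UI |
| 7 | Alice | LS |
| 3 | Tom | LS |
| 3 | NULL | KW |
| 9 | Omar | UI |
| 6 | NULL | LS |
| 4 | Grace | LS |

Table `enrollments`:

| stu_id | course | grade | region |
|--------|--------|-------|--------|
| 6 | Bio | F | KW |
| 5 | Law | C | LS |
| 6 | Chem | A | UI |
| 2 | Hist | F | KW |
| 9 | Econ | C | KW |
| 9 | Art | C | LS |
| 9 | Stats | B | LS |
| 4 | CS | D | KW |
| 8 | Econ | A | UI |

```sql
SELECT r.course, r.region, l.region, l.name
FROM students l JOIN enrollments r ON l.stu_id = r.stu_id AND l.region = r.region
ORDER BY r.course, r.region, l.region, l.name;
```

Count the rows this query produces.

INNER JOIN keeps only pairs where the ON condition holds.
Matching on l.stu_id = r.stu_id AND l.region = r.region.
Matched pairs: 1.
Total: 1 rows.

1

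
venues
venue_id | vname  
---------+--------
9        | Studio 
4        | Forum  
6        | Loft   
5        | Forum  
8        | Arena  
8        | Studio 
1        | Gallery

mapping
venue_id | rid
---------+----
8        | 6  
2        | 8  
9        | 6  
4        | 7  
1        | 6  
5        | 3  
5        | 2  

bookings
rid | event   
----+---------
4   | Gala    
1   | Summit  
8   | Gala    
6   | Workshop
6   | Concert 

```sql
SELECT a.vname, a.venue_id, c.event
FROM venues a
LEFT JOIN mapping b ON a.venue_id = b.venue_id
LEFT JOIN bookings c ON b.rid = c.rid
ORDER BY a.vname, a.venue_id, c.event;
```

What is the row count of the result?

Evaluate left to right. First `venues a LEFT JOIN mapping b` on venue_id: 8 row(s).
Then LEFT JOIN `bookings c` on rid: each of those 8 rows is kept; rows whose b.rid has no match in c get NULL for c's columns.
Result: 12 row(s).

12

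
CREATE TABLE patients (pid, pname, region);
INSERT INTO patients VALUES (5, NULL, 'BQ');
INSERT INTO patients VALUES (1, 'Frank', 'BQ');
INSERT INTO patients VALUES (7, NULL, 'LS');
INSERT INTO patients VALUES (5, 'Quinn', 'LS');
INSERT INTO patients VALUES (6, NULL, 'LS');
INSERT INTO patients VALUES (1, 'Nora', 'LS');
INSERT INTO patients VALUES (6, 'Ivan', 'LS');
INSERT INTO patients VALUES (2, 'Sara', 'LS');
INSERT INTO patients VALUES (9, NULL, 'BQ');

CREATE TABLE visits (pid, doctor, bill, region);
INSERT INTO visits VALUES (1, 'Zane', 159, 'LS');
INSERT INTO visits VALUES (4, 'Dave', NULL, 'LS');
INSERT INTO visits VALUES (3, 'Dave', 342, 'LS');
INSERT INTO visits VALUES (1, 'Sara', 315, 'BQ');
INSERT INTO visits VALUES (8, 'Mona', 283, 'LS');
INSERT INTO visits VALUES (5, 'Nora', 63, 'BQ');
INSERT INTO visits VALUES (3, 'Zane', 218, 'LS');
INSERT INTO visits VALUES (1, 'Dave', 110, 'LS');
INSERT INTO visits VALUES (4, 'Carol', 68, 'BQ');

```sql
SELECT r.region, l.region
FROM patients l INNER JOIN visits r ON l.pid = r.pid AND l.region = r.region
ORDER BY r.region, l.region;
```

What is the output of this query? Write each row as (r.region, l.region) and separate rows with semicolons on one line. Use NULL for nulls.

INNER JOIN keeps only pairs where the ON condition holds.
Matching on l.pid = r.pid AND l.region = r.region.
Matched pairs: 4.

(BQ, BQ); (BQ, BQ); (LS, LS); (LS, LS)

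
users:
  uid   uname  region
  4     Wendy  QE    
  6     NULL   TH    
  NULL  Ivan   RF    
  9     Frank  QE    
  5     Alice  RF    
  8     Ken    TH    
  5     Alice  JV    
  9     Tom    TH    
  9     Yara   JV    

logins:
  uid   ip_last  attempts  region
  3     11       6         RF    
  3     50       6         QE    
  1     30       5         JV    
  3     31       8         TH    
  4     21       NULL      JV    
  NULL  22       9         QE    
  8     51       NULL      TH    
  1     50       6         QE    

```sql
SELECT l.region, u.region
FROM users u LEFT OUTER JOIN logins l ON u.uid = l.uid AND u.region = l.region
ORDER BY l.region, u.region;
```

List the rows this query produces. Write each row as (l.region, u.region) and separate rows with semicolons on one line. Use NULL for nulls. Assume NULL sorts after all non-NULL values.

(TH, TH); (NULL, JV); (NULL, JV); (NULL, QE); (NULL, QE); (NULL, RF); (NULL, RF); (NULL, TH); (NULL, TH)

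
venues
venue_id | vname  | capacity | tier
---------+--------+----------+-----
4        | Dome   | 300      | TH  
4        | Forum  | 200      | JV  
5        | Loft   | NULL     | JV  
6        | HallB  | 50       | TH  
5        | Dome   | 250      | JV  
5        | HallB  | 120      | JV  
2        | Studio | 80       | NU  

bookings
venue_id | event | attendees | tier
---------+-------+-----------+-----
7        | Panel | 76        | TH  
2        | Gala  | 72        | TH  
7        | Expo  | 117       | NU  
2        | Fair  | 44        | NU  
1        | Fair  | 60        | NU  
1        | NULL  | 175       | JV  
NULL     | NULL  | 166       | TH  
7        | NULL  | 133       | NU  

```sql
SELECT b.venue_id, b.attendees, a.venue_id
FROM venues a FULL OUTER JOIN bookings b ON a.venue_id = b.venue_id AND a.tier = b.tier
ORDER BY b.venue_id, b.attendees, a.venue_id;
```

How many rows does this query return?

FULL OUTER JOIN keeps every row from both sides; unmatched rows get NULL for the other side's columns.
Matching on a.venue_id = b.venue_id AND a.tier = b.tier. A NULL in a compared column never satisfies the condition.
- venue_id=4, tier=TH: no b row matches, row kept with b columns NULL.
- venue_id=4, tier=JV: no b row matches, row kept with b columns NULL.
- venue_id=5, tier=JV: no b row matches, row kept with b columns NULL.
- venue_id=6, tier=TH: no b row matches, row kept with b columns NULL.
- venue_id=5, tier=JV: no b row matches, row kept with b columns NULL.
- venue_id=5, tier=JV: no b row matches, row kept with b columns NULL.
- venue_id=2, tier=NU: 1 matching b row(s), so 1 row(s) emitted.
- 7 b row(s) had no a match → kept, a columns NULL.
Total: 1 matched + 13 padded = 14 rows.

14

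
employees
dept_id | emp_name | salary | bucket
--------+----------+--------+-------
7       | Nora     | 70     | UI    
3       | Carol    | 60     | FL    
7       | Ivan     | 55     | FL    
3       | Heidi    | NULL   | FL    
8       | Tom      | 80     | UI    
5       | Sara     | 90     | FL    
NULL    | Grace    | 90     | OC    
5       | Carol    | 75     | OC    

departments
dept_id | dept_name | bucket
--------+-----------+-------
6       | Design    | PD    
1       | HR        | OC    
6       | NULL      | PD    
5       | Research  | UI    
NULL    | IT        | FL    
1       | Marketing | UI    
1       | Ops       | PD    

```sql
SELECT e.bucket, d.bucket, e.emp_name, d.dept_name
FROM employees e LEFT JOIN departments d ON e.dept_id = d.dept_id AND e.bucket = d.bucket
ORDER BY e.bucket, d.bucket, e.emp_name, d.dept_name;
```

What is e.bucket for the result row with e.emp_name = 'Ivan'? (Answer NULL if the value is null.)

LEFT JOIN keeps every row from `employees`; unmatched rows get NULL for `departments`'s columns.
Matching on e.dept_id = d.dept_id AND e.bucket = d.bucket. A NULL in a compared column never satisfies the condition.
Matched pairs: 0; unmatched e rows kept: 8.

FL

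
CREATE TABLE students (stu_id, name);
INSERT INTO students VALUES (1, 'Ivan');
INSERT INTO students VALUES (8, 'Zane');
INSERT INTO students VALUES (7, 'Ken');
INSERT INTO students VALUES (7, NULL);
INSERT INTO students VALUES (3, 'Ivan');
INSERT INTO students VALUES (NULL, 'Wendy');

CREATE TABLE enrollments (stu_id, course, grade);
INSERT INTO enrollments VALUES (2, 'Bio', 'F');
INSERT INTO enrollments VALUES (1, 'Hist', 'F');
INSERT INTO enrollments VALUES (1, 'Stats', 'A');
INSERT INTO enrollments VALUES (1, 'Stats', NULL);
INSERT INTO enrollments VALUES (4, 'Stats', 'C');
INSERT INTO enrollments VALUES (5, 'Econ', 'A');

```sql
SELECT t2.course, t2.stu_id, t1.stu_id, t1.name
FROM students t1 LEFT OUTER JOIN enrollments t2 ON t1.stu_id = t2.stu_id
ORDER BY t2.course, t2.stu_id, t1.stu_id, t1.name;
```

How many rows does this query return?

LEFT JOIN keeps every row from `students`; unmatched rows get NULL for `enrollments`'s columns.
Matching on t1.stu_id = t2.stu_id. A NULL in a compared column never satisfies the condition.
- t1 row (stu_id=1): matches 3 t2 row(s) → 3 output row(s).
- t1 row (stu_id=8): no match → kept, t2 columns NULL.
- t1 row (stu_id=7): no match → kept, t2 columns NULL.
- t1 row (stu_id=7): no match → kept, t2 columns NULL.
- t1 row (stu_id=3): no match → kept, t2 columns NULL.
- t1 row (stu_id=NULL): no match → kept, t2 columns NULL.
Total: 3 matched + 5 padded = 8 rows.

8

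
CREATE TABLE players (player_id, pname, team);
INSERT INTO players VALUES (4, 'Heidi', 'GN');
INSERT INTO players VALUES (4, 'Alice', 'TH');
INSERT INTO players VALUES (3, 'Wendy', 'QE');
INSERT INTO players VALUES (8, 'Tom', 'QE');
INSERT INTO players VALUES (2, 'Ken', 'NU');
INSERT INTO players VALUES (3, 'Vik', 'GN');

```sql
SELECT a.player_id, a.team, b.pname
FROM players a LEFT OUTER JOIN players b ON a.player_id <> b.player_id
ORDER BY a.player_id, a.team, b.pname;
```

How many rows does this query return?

26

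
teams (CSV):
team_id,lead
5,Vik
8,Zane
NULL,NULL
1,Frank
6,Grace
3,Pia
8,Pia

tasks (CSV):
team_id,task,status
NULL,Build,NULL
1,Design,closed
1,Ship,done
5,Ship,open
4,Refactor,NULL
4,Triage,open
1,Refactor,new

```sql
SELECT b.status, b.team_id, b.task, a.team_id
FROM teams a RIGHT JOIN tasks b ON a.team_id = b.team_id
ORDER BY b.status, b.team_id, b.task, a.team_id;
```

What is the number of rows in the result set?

RIGHT JOIN keeps every row from `tasks`; unmatched rows get NULL for `teams`'s columns.
Matching on a.team_id = b.team_id. A NULL in a compared column never satisfies the condition.
Matched pairs: 4; unmatched b rows kept: 3.
Total: 4 matched + 3 padded = 7 rows.

7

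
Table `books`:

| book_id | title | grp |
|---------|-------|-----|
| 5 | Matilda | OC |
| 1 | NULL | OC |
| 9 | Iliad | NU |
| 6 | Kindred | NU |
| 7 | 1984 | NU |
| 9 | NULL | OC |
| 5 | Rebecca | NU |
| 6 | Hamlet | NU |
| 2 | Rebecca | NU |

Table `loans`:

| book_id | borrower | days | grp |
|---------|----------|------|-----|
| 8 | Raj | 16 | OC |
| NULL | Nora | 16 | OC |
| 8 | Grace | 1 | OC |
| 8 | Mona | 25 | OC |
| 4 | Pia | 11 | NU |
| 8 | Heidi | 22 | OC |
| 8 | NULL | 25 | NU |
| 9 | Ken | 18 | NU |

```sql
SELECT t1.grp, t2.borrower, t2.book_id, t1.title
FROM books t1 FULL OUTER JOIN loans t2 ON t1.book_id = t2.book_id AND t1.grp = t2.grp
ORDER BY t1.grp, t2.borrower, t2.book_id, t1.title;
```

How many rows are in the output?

16

FULL OUTER JOIN keeps every row from both sides; unmatched rows get NULL for the other side's columns.
Matching on t1.book_id = t2.book_id AND t1.grp = t2.grp. A NULL in a compared column never satisfies the condition.
Matched pairs: 1; unmatched t1 rows kept: 8; unmatched t2 rows kept: 7.
Total: 1 matched + 15 padded = 16 rows.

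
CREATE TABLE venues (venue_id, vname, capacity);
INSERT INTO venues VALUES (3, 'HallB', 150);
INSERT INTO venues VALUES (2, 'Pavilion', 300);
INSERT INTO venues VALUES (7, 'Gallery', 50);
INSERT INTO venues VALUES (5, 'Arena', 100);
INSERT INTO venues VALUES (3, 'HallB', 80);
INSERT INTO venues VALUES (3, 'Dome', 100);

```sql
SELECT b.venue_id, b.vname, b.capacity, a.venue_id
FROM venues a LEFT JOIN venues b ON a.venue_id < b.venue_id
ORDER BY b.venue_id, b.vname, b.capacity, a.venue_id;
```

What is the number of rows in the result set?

13

LEFT JOIN keeps every row from `venues a`; unmatched rows get NULL for `venues b`'s columns.
Matching on a.venue_id < b.venue_id.
Matched pairs: 12; unmatched a rows kept: 1.
Total: 12 matched + 1 padded = 13 rows.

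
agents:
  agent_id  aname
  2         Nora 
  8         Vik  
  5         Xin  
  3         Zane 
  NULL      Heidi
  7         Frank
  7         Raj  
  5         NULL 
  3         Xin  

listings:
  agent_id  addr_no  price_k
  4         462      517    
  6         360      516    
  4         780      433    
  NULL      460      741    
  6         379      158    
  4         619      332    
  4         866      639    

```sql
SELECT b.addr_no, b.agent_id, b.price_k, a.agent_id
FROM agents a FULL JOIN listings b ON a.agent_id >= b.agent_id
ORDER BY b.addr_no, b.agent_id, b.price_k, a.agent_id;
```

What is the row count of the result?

31

FULL OUTER JOIN keeps every row from both sides; unmatched rows get NULL for the other side's columns.
Matching on a.agent_id >= b.agent_id. A NULL in a compared column never satisfies the condition.
Matched pairs: 26; unmatched a rows kept: 4; unmatched b rows kept: 1.
Total: 26 matched + 5 padded = 31 rows.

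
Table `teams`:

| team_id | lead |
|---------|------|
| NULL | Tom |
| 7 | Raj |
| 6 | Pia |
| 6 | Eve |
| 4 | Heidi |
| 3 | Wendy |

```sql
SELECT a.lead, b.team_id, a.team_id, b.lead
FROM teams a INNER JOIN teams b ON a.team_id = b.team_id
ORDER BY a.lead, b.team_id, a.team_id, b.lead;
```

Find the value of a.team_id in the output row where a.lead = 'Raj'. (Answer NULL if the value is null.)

7

INNER JOIN keeps only pairs where the ON condition holds.
Matching on a.team_id = b.team_id. A NULL in a compared column never satisfies the condition.
- a (team_id=NULL) has no partner → excluded.
- a (team_id=7) pairs with 1 row(s) of b.
- a (team_id=6) pairs with 2 row(s) of b.
- a (team_id=6) pairs with 2 row(s) of b.
- a (team_id=4) pairs with 1 row(s) of b.
- a (team_id=3) pairs with 1 row(s) of b.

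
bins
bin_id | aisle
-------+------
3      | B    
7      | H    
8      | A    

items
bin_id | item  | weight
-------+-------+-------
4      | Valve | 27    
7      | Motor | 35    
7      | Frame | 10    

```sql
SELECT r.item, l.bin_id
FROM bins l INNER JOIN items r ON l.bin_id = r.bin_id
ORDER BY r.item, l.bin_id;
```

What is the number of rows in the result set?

INNER JOIN keeps only pairs where the ON condition holds.
Matching on l.bin_id = r.bin_id.
- l (bin_id=3) has no partner → excluded.
- l (bin_id=7) pairs with 2 row(s) of r.
- l (bin_id=8) has no partner → excluded.
Total: 2 rows.

2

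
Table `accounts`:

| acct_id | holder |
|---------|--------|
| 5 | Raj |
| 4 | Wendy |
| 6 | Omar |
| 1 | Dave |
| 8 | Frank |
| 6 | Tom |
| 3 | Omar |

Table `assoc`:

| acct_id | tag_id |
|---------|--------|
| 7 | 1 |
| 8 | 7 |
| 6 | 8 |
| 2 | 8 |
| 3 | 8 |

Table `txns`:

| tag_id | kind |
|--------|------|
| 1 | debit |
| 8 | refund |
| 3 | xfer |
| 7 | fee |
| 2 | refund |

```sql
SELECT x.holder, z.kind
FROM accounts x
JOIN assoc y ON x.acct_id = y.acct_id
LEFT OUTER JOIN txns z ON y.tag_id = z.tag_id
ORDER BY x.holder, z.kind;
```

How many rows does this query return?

4

Step 1 — x INNER JOIN y on acct_id → 4 row(s).
Then LEFT JOIN `txns z` on tag_id: each of those 4 rows is kept; rows whose y.tag_id has no match in z get NULL for z's columns.
Result: 4 row(s).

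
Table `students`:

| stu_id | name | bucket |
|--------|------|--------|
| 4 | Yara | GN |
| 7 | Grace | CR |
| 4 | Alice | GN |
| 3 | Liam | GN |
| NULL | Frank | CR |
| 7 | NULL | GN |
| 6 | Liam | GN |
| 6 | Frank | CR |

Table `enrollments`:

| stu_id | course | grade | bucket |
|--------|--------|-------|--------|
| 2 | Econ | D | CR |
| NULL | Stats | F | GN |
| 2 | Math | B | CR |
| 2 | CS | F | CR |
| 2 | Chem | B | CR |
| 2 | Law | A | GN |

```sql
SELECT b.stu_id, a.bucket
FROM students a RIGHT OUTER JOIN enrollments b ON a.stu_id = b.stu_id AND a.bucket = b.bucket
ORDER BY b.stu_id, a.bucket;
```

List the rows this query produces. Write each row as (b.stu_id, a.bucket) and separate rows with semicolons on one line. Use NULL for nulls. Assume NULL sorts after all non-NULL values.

(2, NULL); (2, NULL); (2, NULL); (2, NULL); (2, NULL); (NULL, NULL)

RIGHT JOIN keeps every row from `enrollments`; unmatched rows get NULL for `students`'s columns.
Matching on a.stu_id = b.stu_id AND a.bucket = b.bucket. A NULL in a compared column never satisfies the condition.
- a[0] stu_id=4, bucket=GN → no match.
- a[1] stu_id=7, bucket=CR → no match.
- a[2] stu_id=4, bucket=GN → no match.
- a[3] stu_id=3, bucket=GN → no match.
- a[4] stu_id=NULL, bucket=CR → no match.
- a[5] stu_id=7, bucket=GN → no match.
- a[6] stu_id=6, bucket=GN → no match.
- a[7] stu_id=6, bucket=CR → no match.
- plus 6 unmatched b row(s), each kept with NULL a columns.
After projecting and ordering:
b.stu_id | a.bucket
2 | NULL
2 | NULL
2 | NULL
2 | NULL
2 | NULL
NULL | NULL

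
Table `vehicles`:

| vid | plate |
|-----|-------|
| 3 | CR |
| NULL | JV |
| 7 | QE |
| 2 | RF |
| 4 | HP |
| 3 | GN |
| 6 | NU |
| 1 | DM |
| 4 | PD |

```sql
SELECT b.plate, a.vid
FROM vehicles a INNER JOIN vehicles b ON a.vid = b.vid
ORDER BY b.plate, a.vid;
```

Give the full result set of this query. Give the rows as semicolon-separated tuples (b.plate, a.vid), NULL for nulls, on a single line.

(CR, 3); (CR, 3); (DM, 1); (GN, 3); (GN, 3); (HP, 4); (HP, 4); (NU, 6); (PD, 4); (PD, 4); (QE, 7); (RF, 2)

INNER JOIN keeps only pairs where the ON condition holds.
Matching on a.vid = b.vid. A NULL in a compared column never satisfies the condition.
- a[0] vid=3 → 2 match(es) in b → 2 row(s).
- a[1] vid=NULL → no match; dropped.
- a[2] vid=7 → 1 match(es) in b → 1 row(s).
- a[3] vid=2 → 1 match(es) in b → 1 row(s).
- a[4] vid=4 → 2 match(es) in b → 2 row(s).
- a[5] vid=3 → 2 match(es) in b → 2 row(s).
- a[6] vid=6 → 1 match(es) in b → 1 row(s).
- a[7] vid=1 → 1 match(es) in b → 1 row(s).
- a[8] vid=4 → 2 match(es) in b → 2 row(s).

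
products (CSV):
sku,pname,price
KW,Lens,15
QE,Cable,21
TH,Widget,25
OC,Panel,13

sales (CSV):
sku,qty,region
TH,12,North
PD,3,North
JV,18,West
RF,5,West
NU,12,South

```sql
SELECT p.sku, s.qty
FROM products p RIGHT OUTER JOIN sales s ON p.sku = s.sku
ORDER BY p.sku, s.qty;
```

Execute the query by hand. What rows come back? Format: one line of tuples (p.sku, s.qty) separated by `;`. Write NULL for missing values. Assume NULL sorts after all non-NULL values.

(TH, 12); (NULL, 3); (NULL, 5); (NULL, 12); (NULL, 18)

RIGHT JOIN keeps every row from `sales`; unmatched rows get NULL for `products`'s columns.
Matching on p.sku = s.sku.
Matched pairs: 1; unmatched s rows kept: 4.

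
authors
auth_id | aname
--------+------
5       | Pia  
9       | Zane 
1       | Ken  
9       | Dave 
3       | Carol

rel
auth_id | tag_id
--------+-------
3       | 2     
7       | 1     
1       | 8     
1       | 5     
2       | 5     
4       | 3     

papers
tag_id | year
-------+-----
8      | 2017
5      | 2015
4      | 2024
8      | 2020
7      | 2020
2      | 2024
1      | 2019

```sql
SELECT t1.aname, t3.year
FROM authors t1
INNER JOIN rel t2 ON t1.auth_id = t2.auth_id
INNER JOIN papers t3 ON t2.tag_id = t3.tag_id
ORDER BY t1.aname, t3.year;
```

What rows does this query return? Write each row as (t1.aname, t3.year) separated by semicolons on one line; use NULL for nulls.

Joins associate left-to-right: authors INNER JOIN rel on auth_id gives 3 intermediate row(s).
Then INNER JOIN `papers t3` on tag_id: keep only rows whose t2.tag_id appears in t3.

(Carol, 2024); (Ken, 2015); (Ken, 2017); (Ken, 2020)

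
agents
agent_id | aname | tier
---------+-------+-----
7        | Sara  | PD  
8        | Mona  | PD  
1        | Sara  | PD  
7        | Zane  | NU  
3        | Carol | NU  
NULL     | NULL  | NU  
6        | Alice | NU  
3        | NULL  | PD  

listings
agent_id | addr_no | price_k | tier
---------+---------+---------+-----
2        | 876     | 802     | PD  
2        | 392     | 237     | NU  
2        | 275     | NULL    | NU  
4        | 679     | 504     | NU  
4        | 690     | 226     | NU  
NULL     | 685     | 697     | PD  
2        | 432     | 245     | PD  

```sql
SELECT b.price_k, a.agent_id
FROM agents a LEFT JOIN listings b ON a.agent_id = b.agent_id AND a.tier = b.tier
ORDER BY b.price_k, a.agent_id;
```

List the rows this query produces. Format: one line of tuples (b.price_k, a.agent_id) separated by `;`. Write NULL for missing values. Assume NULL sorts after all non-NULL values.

(NULL, 1); (NULL, 3); (NULL, 3); (NULL, 6); (NULL, 7); (NULL, 7); (NULL, 8); (NULL, NULL)

LEFT JOIN keeps every row from `agents`; unmatched rows get NULL for `listings`'s columns.
Matching on a.agent_id = b.agent_id AND a.tier = b.tier. A NULL in a compared column never satisfies the condition.
- a (agent_id=7, tier=PD) has no partner → padded with NULL.
- a (agent_id=8, tier=PD) has no partner → padded with NULL.
- a (agent_id=1, tier=PD) has no partner → padded with NULL.
- a (agent_id=7, tier=NU) has no partner → padded with NULL.
- a (agent_id=3, tier=NU) has no partner → padded with NULL.
- a (agent_id=NULL, tier=NU) has no partner → padded with NULL.
- a (agent_id=6, tier=NU) has no partner → padded with NULL.
- a (agent_id=3, tier=PD) has no partner → padded with NULL.
After projecting and ordering:
b.price_k | a.agent_id
NULL | 1
NULL | 3
NULL | 3
NULL | 6
NULL | 7
NULL | 7
NULL | 8
NULL | NULL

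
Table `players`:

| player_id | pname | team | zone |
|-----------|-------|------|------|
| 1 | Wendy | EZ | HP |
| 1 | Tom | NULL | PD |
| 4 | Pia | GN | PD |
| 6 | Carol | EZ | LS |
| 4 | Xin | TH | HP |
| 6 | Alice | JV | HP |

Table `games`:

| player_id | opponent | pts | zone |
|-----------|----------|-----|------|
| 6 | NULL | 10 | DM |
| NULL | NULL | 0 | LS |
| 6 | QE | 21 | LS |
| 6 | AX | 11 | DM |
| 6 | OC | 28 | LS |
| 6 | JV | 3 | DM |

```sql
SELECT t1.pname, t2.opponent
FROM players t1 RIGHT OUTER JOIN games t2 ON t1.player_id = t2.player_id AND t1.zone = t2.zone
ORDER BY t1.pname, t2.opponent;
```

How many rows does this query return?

RIGHT JOIN keeps every row from `games`; unmatched rows get NULL for `players`'s columns.
Matching on t1.player_id = t2.player_id AND t1.zone = t2.zone. A NULL in a compared column never satisfies the condition.
- player_id=1, zone=HP: no matching t2 row.
- player_id=1, zone=PD: no matching t2 row.
- player_id=4, zone=PD: no matching t2 row.
- player_id=6, zone=LS: 2 matching t2 row(s), so 2 row(s) emitted.
- player_id=4, zone=HP: no matching t2 row.
- player_id=6, zone=HP: no matching t2 row.
- plus 4 unmatched t2 row(s), each kept with NULL t1 columns.
Total: 2 matched + 4 padded = 6 rows.

6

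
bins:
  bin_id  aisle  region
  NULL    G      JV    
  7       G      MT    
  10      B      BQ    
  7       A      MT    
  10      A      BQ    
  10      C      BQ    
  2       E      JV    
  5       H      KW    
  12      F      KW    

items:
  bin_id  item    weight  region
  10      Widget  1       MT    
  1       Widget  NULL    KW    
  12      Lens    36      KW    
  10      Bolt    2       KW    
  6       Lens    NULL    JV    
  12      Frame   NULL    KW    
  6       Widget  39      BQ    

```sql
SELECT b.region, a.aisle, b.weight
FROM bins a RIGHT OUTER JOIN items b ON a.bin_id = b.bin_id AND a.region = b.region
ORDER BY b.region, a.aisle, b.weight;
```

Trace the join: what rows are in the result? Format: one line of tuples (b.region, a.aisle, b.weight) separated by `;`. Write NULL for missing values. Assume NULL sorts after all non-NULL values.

RIGHT JOIN keeps every row from `items`; unmatched rows get NULL for `bins`'s columns.
Matching on a.bin_id = b.bin_id AND a.region = b.region. A NULL in a compared column never satisfies the condition.
Matched pairs: 2; unmatched b rows kept: 5.

(BQ, NULL, 39); (JV, NULL, NULL); (KW, F, 36); (KW, F, NULL); (KW, NULL, 2); (KW, NULL, NULL); (MT, NULL, 1)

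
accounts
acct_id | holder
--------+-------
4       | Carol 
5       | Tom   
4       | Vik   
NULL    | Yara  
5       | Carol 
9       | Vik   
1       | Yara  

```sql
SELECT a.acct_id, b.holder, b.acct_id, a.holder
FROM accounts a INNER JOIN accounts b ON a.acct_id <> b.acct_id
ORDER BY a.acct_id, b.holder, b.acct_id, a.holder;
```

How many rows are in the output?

INNER JOIN keeps only pairs where the ON condition holds.
Matching on a.acct_id <> b.acct_id. A NULL in a compared column never satisfies the condition.
Matched pairs: 26.
Total: 26 rows.

26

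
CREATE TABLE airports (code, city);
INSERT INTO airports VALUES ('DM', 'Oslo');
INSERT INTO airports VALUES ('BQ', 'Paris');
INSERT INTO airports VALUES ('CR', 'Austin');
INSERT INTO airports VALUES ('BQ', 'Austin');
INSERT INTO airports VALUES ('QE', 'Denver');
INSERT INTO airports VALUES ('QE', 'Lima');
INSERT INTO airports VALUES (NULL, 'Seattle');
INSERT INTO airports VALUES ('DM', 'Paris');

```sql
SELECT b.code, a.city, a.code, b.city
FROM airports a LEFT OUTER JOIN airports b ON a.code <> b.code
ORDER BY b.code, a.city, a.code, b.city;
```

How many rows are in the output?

LEFT JOIN keeps every row from `airports a`; unmatched rows get NULL for `airports b`'s columns.
Matching on a.code <> b.code. A NULL in a compared column never satisfies the condition.
- a[0] code=DM → 5 match(es) in b → 5 row(s).
- a[1] code=BQ → 5 match(es) in b → 5 row(s).
- a[2] code=CR → 6 match(es) in b → 6 row(s).
- a[3] code=BQ → 5 match(es) in b → 5 row(s).
- a[4] code=QE → 5 match(es) in b → 5 row(s).
- a[5] code=QE → 5 match(es) in b → 5 row(s).
- a[6] code=NULL → no match; kept with NULLs on the b side.
- a[7] code=DM → 5 match(es) in b → 5 row(s).
Total: 36 matched + 1 padded = 37 rows.

37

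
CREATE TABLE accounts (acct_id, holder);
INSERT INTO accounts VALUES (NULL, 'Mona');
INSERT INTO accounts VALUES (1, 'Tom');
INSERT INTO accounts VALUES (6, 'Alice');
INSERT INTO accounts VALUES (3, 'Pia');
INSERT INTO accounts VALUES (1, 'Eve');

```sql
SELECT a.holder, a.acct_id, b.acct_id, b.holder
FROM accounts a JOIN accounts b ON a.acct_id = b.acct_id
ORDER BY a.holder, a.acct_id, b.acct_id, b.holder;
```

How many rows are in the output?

6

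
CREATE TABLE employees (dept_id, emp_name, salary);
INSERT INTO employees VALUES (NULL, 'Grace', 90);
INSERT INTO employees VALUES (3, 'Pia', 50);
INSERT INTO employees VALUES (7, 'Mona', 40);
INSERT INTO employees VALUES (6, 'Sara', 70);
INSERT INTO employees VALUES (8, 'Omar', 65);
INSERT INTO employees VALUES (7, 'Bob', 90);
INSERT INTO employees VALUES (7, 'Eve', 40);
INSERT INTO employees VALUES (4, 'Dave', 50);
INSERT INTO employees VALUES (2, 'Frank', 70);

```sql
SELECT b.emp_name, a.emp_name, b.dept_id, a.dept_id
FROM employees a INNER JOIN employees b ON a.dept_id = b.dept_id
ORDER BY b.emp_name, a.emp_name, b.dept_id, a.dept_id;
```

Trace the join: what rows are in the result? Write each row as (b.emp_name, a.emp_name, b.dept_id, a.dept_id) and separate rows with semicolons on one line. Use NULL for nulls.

INNER JOIN keeps only pairs where the ON condition holds.
Matching on a.dept_id = b.dept_id. A NULL in a compared column never satisfies the condition.
- a (dept_id=NULL) has no partner → excluded.
- a (dept_id=3) pairs with 1 row(s) of b.
- a (dept_id=7) pairs with 3 row(s) of b.
- a (dept_id=6) pairs with 1 row(s) of b.
- a (dept_id=8) pairs with 1 row(s) of b.
- a (dept_id=7) pairs with 3 row(s) of b.
- a (dept_id=7) pairs with 3 row(s) of b.
- a (dept_id=4) pairs with 1 row(s) of b.
- a (dept_id=2) pairs with 1 row(s) of b.

(Bob, Bob, 7, 7); (Bob, Eve, 7, 7); (Bob, Mona, 7, 7); (Dave, Dave, 4, 4); (Eve, Bob, 7, 7); (Eve, Eve, 7, 7); (Eve, Mona, 7, 7); (Frank, Frank, 2, 2); (Mona, Bob, 7, 7); (Mona, Eve, 7, 7); (Mona, Mona, 7, 7); (Omar, Omar, 8, 8); (Pia, Pia, 3, 3); (Sara, Sara, 6, 6)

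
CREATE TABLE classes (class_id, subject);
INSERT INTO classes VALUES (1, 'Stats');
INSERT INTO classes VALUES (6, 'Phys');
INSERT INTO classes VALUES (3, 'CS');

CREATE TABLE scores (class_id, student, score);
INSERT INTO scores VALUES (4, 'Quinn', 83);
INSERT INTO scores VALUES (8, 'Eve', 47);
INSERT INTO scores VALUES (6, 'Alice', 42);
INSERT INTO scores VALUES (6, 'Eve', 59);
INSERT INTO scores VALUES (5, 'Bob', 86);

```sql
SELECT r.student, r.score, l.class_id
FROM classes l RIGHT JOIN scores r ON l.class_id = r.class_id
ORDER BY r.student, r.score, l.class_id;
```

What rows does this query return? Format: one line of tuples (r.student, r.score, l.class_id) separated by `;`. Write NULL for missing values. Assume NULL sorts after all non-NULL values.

(Alice, 42, 6); (Bob, 86, NULL); (Eve, 47, NULL); (Eve, 59, 6); (Quinn, 83, NULL)

RIGHT JOIN keeps every row from `scores`; unmatched rows get NULL for `classes`'s columns.
Matching on l.class_id = r.class_id.
- l[0] class_id=1 → no match.
- l[1] class_id=6 → 2 match(es) in r → 2 row(s).
- l[2] class_id=3 → no match.
- 3 r row(s) had no l match → kept, l columns NULL.
After projecting and ordering:
r.student | r.score | l.class_id
Alice | 42 | 6
Bob | 86 | NULL
Eve | 47 | NULL
Eve | 59 | 6
Quinn | 83 | NULL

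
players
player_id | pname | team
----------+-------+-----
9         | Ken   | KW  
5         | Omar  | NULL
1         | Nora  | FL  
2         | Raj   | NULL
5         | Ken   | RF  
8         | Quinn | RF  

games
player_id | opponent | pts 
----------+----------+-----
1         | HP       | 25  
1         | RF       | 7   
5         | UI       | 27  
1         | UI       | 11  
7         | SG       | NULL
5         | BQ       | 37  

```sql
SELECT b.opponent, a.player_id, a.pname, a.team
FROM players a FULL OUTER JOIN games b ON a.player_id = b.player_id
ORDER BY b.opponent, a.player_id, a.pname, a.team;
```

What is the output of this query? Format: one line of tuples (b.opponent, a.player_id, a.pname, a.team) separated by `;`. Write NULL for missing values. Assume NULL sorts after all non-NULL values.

(BQ, 5, Ken, RF); (BQ, 5, Omar, NULL); (HP, 1, Nora, FL); (RF, 1, Nora, FL); (SG, NULL, NULL, NULL); (UI, 1, Nora, FL); (UI, 5, Ken, RF); (UI, 5, Omar, NULL); (NULL, 2, Raj, NULL); (NULL, 8, Quinn, RF); (NULL, 9, Ken, KW)

FULL OUTER JOIN keeps every row from both sides; unmatched rows get NULL for the other side's columns.
Matching on a.player_id = b.player_id.
Matched pairs: 7; unmatched a rows kept: 3; unmatched b rows kept: 1.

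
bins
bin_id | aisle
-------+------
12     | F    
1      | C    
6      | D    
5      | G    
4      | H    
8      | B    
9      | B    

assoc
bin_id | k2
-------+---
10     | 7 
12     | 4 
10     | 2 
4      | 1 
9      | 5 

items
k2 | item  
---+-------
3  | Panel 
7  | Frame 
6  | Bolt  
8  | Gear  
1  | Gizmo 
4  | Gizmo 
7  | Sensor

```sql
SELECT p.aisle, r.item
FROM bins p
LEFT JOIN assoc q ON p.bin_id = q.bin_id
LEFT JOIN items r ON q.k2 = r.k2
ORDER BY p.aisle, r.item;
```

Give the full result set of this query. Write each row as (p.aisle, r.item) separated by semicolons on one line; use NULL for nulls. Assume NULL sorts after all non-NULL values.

Joins associate left-to-right: bins LEFT JOIN assoc on bin_id gives 7 intermediate row(s).
Then LEFT JOIN `items r` on k2: each of those 7 rows is kept; rows whose q.k2 has no match in r get NULL for r's columns.

(B, NULL); (B, NULL); (C, NULL); (D, NULL); (F, Gizmo); (G, NULL); (H, Gizmo)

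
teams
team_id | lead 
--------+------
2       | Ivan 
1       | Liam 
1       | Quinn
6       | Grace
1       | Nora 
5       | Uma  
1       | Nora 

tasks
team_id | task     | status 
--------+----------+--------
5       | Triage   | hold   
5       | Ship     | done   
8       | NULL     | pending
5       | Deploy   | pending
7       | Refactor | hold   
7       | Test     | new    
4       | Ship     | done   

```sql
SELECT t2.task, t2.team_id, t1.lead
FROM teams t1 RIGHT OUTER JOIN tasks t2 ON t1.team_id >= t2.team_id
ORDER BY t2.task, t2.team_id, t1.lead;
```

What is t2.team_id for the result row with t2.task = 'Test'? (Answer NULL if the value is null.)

7

RIGHT JOIN keeps every row from `tasks`; unmatched rows get NULL for `teams`'s columns.
Matching on t1.team_id >= t2.team_id.
- team_id=2: no matching t2 row.
- team_id=1: no matching t2 row.
- team_id=1: no matching t2 row.
- team_id=6: 4 matching t2 row(s), so 4 row(s) emitted.
- team_id=1: no matching t2 row.
- team_id=5: 4 matching t2 row(s), so 4 row(s) emitted.
- team_id=1: no matching t2 row.
- 3 t2 row(s) had no t1 match → kept, t1 columns NULL.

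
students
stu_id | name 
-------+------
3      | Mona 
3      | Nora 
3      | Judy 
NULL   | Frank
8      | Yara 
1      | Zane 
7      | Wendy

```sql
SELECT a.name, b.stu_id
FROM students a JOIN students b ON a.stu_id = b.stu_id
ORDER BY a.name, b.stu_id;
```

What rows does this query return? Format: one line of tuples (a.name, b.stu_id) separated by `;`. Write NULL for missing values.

INNER JOIN keeps only pairs where the ON condition holds.
Matching on a.stu_id = b.stu_id. A NULL in a compared column never satisfies the condition.
- a[0] stu_id=3 → 3 match(es) in b → 3 row(s).
- a[1] stu_id=3 → 3 match(es) in b → 3 row(s).
- a[2] stu_id=3 → 3 match(es) in b → 3 row(s).
- a[3] stu_id=NULL → no match; dropped.
- a[4] stu_id=8 → 1 match(es) in b → 1 row(s).
- a[5] stu_id=1 → 1 match(es) in b → 1 row(s).
- a[6] stu_id=7 → 1 match(es) in b → 1 row(s).

(Judy, 3); (Judy, 3); (Judy, 3); (Mona, 3); (Mona, 3); (Mona, 3); (Nora, 3); (Nora, 3); (Nora, 3); (Wendy, 7); (Yara, 8); (Zane, 1)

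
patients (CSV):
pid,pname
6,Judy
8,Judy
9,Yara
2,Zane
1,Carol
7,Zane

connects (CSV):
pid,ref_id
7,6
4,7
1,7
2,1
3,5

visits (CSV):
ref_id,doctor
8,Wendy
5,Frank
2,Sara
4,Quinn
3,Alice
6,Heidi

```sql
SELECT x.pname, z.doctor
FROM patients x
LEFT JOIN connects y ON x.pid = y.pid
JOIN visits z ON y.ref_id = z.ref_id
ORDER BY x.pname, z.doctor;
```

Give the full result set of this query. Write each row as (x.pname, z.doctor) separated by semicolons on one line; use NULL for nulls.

(Zane, Heidi)

Evaluate left to right. First `patients x LEFT JOIN connects y` on pid: 6 row(s).
Then INNER JOIN `visits z` on ref_id: keep only rows whose y.ref_id appears in z.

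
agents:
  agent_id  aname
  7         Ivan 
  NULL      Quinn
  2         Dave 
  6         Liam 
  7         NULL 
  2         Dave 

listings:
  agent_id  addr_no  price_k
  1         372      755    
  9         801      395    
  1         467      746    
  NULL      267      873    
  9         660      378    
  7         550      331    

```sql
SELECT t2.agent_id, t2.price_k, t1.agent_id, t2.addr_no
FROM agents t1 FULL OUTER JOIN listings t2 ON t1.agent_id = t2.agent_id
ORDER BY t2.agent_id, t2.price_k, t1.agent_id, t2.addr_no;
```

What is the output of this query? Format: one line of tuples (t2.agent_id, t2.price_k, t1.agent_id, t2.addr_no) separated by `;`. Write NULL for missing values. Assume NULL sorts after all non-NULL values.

FULL OUTER JOIN keeps every row from both sides; unmatched rows get NULL for the other side's columns.
Matching on t1.agent_id = t2.agent_id. A NULL in a compared column never satisfies the condition.
- t1[0] agent_id=7 → 1 match(es) in t2 → 1 row(s).
- t1[1] agent_id=NULL → no match; kept with NULLs on the t2 side.
- t1[2] agent_id=2 → no match; kept with NULLs on the t2 side.
- t1[3] agent_id=6 → no match; kept with NULLs on the t2 side.
- t1[4] agent_id=7 → 1 match(es) in t2 → 1 row(s).
- t1[5] agent_id=2 → no match; kept with NULLs on the t2 side.
- plus 5 unmatched t2 row(s), each kept with NULL t1 columns.

(1, 746, NULL, 467); (1, 755, NULL, 372); (7, 331, 7, 550); (7, 331, 7, 550); (9, 378, NULL, 660); (9, 395, NULL, 801); (NULL, 873, NULL, 267); (NULL, NULL, 2, NULL); (NULL, NULL, 2, NULL); (NULL, NULL, 6, NULL); (NULL, NULL, NULL, NULL)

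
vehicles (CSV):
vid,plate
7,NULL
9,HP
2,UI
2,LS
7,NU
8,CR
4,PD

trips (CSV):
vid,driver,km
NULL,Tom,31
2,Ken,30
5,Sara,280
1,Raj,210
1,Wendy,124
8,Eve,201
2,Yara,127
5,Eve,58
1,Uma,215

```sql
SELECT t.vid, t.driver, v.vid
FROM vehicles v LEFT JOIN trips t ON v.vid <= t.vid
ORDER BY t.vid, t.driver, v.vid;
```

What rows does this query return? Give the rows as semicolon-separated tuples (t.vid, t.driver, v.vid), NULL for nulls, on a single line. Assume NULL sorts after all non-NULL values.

(2, Ken, 2); (2, Ken, 2); (2, Yara, 2); (2, Yara, 2); (5, Eve, 2); (5, Eve, 2); (5, Eve, 4); (5, Sara, 2); (5, Sara, 2); (5, Sara, 4); (8, Eve, 2); (8, Eve, 2); (8, Eve, 4); (8, Eve, 7); (8, Eve, 7); (8, Eve, 8); (NULL, NULL, 9)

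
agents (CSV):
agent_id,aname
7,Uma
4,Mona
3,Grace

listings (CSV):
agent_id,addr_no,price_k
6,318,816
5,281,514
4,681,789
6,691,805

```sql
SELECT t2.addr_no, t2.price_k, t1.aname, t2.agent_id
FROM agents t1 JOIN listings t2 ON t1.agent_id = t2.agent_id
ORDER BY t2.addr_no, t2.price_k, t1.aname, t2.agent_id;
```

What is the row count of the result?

INNER JOIN keeps only pairs where the ON condition holds.
Matching on t1.agent_id = t2.agent_id.
Matched pairs: 1.
Total: 1 rows.

1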